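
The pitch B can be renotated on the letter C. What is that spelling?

Plain C sits 1 semitone above B, so on the letter C the same pitch needs a flat: Cb.

Cb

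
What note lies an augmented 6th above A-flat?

A sixth above A lands on the letter F.
An augmented sixth spans 10 semitones, so Ab moves to pitch class 6. On the letter F that is F#.

F#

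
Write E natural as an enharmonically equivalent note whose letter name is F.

E is pitch class 4. The letter F alone is pitch class 5.
To reach pitch class 4 from F requires an offset of -1 semitone, i.e. flat: Fb.

Fb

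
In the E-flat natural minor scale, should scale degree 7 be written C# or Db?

Db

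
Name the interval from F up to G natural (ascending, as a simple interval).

major second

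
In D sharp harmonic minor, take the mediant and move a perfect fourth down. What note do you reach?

C#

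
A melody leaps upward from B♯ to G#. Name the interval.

minor sixth

The letter names run B→G, a span of 5 letter steps, so the interval is some kind of sixth.
B# to G# is 8 semitones. A major sixth is 9, so 8 makes it minor.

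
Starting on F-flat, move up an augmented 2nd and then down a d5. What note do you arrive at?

C#

An augmented second up from Fb is G (letter G, 3 semitones up).
A diminished fifth down from G is C# (letter C, 6 semitones down).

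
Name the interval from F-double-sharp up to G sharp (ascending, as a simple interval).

Counting letters F–G gives a second.
F##→G# = 1 semitone, 1 narrower than the major second (2), so minor.

minor second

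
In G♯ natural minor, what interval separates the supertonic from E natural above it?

diminished fifth

The supertonic of G# natural minor is A#.
A# up to E: letters A→E make it a fifth; 6 semitones makes it diminished.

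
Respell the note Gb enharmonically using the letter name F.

F#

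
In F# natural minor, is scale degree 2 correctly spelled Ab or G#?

Each scale degree takes a distinct letter name. Degree 2 of a scale on F must use the letter G.
G# and Ab are enharmonically the same pitch, but only G# uses the letter G, so it is the correct spelling here.

G#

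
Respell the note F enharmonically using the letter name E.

F is pitch class 5. The letter E alone is pitch class 4.
To reach pitch class 5 from E requires an offset of +1 semitone, i.e. sharp: E#.

E#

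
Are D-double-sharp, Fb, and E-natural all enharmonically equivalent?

Yes

D## = pitch class 4 and Fb = pitch class 4 and E = pitch class 4 — the same pitch class, so they are enharmonic equivalents.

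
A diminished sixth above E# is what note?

C

E up a major sixth is C#, so the target letter is C.
From E#, a diminished sixth is 7 semitones up: C.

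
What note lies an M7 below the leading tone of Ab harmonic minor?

Ab

The leading tone of Ab harmonic minor is G.
A major seventh (11 semitones) below G lands on the letter A, giving Ab.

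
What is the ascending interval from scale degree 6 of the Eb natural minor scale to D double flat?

minor second

Scale degree 6 of Eb natural minor is Cb.
Cb up to Dbb: letters C→D make it a second; 1 semitone makes it minor.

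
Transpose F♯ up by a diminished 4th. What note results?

Bb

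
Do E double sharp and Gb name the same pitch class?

Yes

E## = pitch class 6 and Gb = pitch class 6 — the same pitch class, so they are enharmonic equivalents.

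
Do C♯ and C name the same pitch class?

C# is pitch class 1; C is pitch class 0.
The pitch classes differ (1 vs. 0), so they are not enharmonic equivalents.

No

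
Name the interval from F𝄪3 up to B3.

diminished fourth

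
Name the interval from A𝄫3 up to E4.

doubly augmented fifth

The letter names run A→E, a span of 4 letter steps, so the interval is some kind of fifth.
Abb to E is 9 semitones. A perfect fifth is 7, so 9 makes it doubly augmented.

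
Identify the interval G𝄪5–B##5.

major third

Counting letters G–A–B gives a third.
G##→B## = 4 semitones, exactly the major third.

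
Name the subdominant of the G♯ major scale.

C#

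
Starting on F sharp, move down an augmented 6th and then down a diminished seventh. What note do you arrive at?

B

An augmented sixth down from F# is Ab (letter A, 10 semitones down).
A diminished seventh down from Ab is B (letter B, 9 semitones down).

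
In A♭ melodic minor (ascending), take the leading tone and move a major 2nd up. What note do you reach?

A

The leading tone of Ab melodic minor (ascending) is G.
A major second (2 semitones) above G lands on the letter A, giving A.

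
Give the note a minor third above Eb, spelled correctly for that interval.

E up a major third is G#, so the target letter is G.
From Eb, a minor third is 3 semitones up: Gb.

Gb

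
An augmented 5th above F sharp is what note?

C##

A fifth above F lands on the letter C.
An augmented fifth spans 8 semitones, so F# moves to pitch class 2. On the letter C that is C##.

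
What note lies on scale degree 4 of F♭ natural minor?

Degree 4 takes the letter 3 steps above F, which is B.
In natural minor, degree 4 sits 5 semitones above the tonic. Fb + 5 semitones is pitch class 9, spelled on B as Bbb.

Bbb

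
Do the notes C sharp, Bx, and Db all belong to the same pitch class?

C# is pitch class 1; B## is pitch class 1; Db is pitch class 1.
All spellings map to pitch class 1, so they are enharmonically equivalent.

Yes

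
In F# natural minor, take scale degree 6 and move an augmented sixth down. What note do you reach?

Fb

Scale degree 6 of F# natural minor is D.
An augmented sixth (10 semitones) below D lands on the letter F, giving Fb.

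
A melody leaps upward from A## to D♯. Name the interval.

The letter names run A→D, a span of 3 letter steps, so the interval is some kind of fourth.
A## to D# is 4 semitones. A perfect fourth is 5, so 4 makes it diminished.

diminished fourth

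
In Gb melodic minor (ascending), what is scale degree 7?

Degree 7 takes the letter 6 steps above G, which is F.
In melodic minor (ascending), degree 7 sits 11 semitones above the tonic. Gb + 11 semitones is pitch class 5, spelled on F as F.

F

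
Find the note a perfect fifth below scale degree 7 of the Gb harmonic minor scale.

Bb

Scale degree 7 of Gb harmonic minor is F.
A perfect fifth (7 semitones) below F lands on the letter B, giving Bb.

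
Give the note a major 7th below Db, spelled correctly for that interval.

D down a major seventh is Eb, so the target letter is E.
From Db, a major seventh is 11 semitones down: Ebb.

Ebb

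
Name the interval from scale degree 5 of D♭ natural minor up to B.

Scale degree 5 of Db natural minor is Ab.
Ab up to B: letters A→B make it a second; 3 semitones makes it augmented.

augmented second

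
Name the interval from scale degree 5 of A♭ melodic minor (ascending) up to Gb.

minor third

Scale degree 5 of Ab melodic minor (ascending) is Eb.
Eb up to Gb: letters E→G make it a third; 3 semitones makes it minor.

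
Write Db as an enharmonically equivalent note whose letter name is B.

B##

Plain B sits 2 semitones below Db, so on the letter B the same pitch needs a double sharp: B##.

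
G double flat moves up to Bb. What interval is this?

Counting letters G–A–B gives a third.
Gbb→Bb = 5 semitones, 1 wider than the major third (4), so augmented.

augmented third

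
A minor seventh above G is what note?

F

G up a major seventh is F#, so the target letter is F.
From G, a minor seventh is 10 semitones up: F.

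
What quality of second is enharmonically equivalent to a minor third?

augmented

A minor third spans 3 semitones.
A second spanning 3 semitones is augmented (the major second is 2).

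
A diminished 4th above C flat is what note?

A fourth above C lands on the letter F.
A diminished fourth spans 4 semitones, so Cb moves to pitch class 3. On the letter F that is Fbb.

Fbb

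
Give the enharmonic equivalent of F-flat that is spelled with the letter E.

E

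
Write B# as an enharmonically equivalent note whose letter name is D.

Plain D sits 2 semitones above B#, so on the letter D the same pitch needs a double flat: Dbb.

Dbb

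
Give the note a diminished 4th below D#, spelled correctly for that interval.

A##

D down a perfect fourth is A, so the target letter is A.
From D#, a diminished fourth is 4 semitones down: A##.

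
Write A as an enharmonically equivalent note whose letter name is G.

G##

Plain G sits 2 semitones below A, so on the letter G the same pitch needs a double sharp: G##.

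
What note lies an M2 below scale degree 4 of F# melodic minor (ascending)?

Scale degree 4 of F# melodic minor (ascending) is B.
A major second (2 semitones) below B lands on the letter A, giving A.

A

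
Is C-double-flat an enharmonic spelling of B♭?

Yes

Cbb = pitch class 10 and Bb = pitch class 10 — the same pitch class, so they are enharmonic equivalents.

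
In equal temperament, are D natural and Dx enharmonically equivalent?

No

D is pitch class 2; D## is pitch class 4.
The pitch classes differ (2 vs. 4), so they are not enharmonic equivalents.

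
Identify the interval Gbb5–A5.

doubly augmented second

The letter names run G→A, a span of 1 letter step, so the interval is some kind of second.
Gbb to A is 4 semitones. A major second is 2, so 4 makes it doubly augmented.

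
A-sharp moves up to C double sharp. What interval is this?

major third

The letter names run A→C, a span of 2 letter steps, so the interval is some kind of third.
A# to C## is 4 semitones. A major third is 4, so 4 makes it major.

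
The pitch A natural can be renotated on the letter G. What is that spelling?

A is pitch class 9. The letter G alone is pitch class 7.
To reach pitch class 9 from G requires an offset of +2 semitones, i.e. double sharp: G##.

G##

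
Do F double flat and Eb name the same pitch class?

Yes

Fbb is pitch class 3; Eb is pitch class 3.
All spellings map to pitch class 3, so they are enharmonically equivalent.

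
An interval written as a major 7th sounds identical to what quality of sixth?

A major seventh spans 11 semitones.
A sixth spanning 11 semitones is doubly augmented (the major sixth is 9).

doubly augmented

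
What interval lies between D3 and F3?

The letter names run D→F, a span of 2 letter steps, so the interval is some kind of third.
D to F is 3 semitones. A major third is 4, so 3 makes it minor.

minor third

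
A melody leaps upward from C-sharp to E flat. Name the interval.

Counting letters C–D–E gives a third.
C#→Eb = 2 semitones, 2 narrower than the major third (4), so diminished.

diminished third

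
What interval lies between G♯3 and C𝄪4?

augmented fourth

Counting letters G–A–B–C gives a fourth.
G#→C## = 6 semitones, 1 wider than the perfect fourth (5), so augmented.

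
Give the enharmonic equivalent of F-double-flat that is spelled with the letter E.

Fbb is pitch class 3. The letter E alone is pitch class 4.
To reach pitch class 3 from E requires an offset of -1 semitone, i.e. flat: Eb.

Eb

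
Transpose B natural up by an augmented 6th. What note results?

G##

A sixth above B lands on the letter G.
An augmented sixth spans 10 semitones, so B moves to pitch class 9. On the letter G that is G##.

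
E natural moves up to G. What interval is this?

Counting letters E–F–G gives a third.
E→G = 3 semitones, 1 narrower than the major third (4), so minor.

minor third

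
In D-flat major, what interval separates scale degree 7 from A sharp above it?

augmented sixth

Scale degree 7 of Db major is C.
C up to A#: letters C→A make it a sixth; 10 semitones makes it augmented.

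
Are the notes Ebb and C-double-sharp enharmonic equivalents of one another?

Ebb is pitch class 2; C## is pitch class 2.
All spellings map to pitch class 2, so they are enharmonically equivalent.

Yes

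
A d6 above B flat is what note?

Gbb

A sixth above B lands on the letter G.
A diminished sixth spans 7 semitones, so Bb moves to pitch class 5. On the letter G that is Gbb.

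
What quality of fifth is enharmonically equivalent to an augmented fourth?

diminished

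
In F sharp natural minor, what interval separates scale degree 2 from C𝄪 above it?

Scale degree 2 of F# natural minor is G#.
G# up to C##: letters G→C make it a fourth; 6 semitones makes it augmented.

augmented fourth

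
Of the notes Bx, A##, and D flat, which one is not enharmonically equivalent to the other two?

In 12-tone equal temperament, enharmonic equivalents share a pitch class. B## is pitch class 1; A## is pitch class 11; Db is pitch class 1.
B## and Db share pitch class 1, while A## is pitch class 11.

A##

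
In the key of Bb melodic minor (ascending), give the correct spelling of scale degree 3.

Db

Degree 3 takes the letter 2 steps above B, which is D.
In melodic minor (ascending), degree 3 sits 3 semitones above the tonic. Bb + 3 semitones is pitch class 1, spelled on D as Db.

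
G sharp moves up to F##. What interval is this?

major seventh

Counting letters G–A–B–C–D–E–F gives a seventh.
G#→F## = 11 semitones, exactly the major seventh.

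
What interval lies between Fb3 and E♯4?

The letter names run F→E, a span of 6 letter steps, so the interval is some kind of seventh.
Fb to E# is 13 semitones. A major seventh is 11, so 13 makes it doubly augmented.

doubly augmented seventh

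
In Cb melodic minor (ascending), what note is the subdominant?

Degree 4 takes the letter 3 steps above C, which is F.
In melodic minor (ascending), degree 4 sits 5 semitones above the tonic. Cb + 5 semitones is pitch class 4, spelled on F as Fb.

Fb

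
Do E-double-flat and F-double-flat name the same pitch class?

No

Ebb is pitch class 2; Fbb is pitch class 3.
The pitch classes differ (2 vs. 3), so they are not enharmonic equivalents.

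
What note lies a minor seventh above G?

F

A seventh above G lands on the letter F.
A minor seventh spans 10 semitones, so G moves to pitch class 5. On the letter F that is F.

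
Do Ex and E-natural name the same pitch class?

No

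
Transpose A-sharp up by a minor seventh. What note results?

A seventh above A lands on the letter G.
A minor seventh spans 10 semitones, so A# moves to pitch class 8. On the letter G that is G#.

G#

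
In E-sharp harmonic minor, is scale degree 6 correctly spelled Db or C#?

C#

Each scale degree takes a distinct letter name. Degree 6 of a scale on E must use the letter C.
C# and Db are enharmonically the same pitch, but only C# uses the letter C, so it is the correct spelling here.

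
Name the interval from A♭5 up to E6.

augmented fifth

The letter names run A→E, a span of 4 letter steps, so the interval is some kind of fifth.
Ab to E is 8 semitones. A perfect fifth is 7, so 8 makes it augmented.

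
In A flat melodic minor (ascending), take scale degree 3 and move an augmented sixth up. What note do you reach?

Scale degree 3 of Ab melodic minor (ascending) is Cb.
An augmented sixth (10 semitones) above Cb lands on the letter A, giving A.

A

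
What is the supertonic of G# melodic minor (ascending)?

Degree 2 takes the letter 1 step above G, which is A.
In melodic minor (ascending), degree 2 sits 2 semitones above the tonic. G# + 2 semitones is pitch class 10, spelled on A as A#.

A#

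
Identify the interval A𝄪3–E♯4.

Counting letters A–B–C–D–E gives a fifth.
A##→E# = 6 semitones, 1 narrower than the perfect fifth (7), so diminished.

diminished fifth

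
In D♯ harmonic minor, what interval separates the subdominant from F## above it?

The subdominant of D# harmonic minor is G#.
G# up to F##: letters G→F make it a seventh; 11 semitones makes it major.

major seventh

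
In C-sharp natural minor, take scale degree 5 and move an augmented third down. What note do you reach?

Eb

Scale degree 5 of C# natural minor is G#.
An augmented third (5 semitones) below G# lands on the letter E, giving Eb.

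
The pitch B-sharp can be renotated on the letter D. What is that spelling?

Dbb

B# is pitch class 0. The letter D alone is pitch class 2.
To reach pitch class 0 from D requires an offset of -2 semitones, i.e. double flat: Dbb.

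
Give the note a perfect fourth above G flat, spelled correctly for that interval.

Cb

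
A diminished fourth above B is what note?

Eb

A fourth above B lands on the letter E.
A diminished fourth spans 4 semitones, so B moves to pitch class 3. On the letter E that is Eb.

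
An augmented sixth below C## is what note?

C down a major sixth is Eb, so the target letter is E.
From C##, an augmented sixth is 10 semitones down: E.

E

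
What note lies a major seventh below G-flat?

A seventh below G lands on the letter A.
A major seventh spans 11 semitones, so Gb moves to pitch class 7. On the letter A that is Abb.

Abb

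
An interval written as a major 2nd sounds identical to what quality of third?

diminished

A major second spans 2 semitones.
A third spanning 2 semitones is diminished (the major third is 4).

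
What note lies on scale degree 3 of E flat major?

G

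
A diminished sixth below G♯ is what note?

G down a major sixth is Bb, so the target letter is B.
From G#, a diminished sixth is 7 semitones down: B##.

B##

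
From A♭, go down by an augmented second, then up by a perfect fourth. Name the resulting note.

An augmented second down from Ab is Gbb (letter G, 3 semitones down).
A perfect fourth up from Gbb is Cbb (letter C, 5 semitones up).

Cbb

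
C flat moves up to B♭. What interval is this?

major seventh

The letter names run C→B, a span of 6 letter steps, so the interval is some kind of seventh.
Cb to Bb is 11 semitones. A major seventh is 11, so 11 makes it major.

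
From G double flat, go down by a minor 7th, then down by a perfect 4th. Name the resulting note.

Ebb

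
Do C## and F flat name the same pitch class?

C## is pitch class 2; Fb is pitch class 4.
The pitch classes differ (2 vs. 4), so they are not enharmonic equivalents.

No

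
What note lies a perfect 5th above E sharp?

B#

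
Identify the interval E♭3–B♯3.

doubly augmented fifth

The letter names run E→B, a span of 4 letter steps, so the interval is some kind of fifth.
Eb to B# is 9 semitones. A perfect fifth is 7, so 9 makes it doubly augmented.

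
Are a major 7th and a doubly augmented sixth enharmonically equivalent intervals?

Yes

A major seventh spans 11 semitones; a doubly augmented sixth spans 11.
They are enharmonically equivalent.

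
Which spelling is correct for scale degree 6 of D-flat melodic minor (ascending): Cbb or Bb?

Each scale degree takes a distinct letter name. Degree 6 of a scale on D must use the letter B.
Bb and Cbb are enharmonically the same pitch, but only Bb uses the letter B, so it is the correct spelling here.

Bb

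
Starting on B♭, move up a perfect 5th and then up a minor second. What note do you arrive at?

Gb

A perfect fifth up from Bb is F (letter F, 7 semitones up).
A minor second up from F is Gb (letter G, 1 semitone up).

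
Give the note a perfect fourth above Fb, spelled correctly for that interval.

Bbb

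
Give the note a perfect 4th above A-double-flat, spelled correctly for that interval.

Dbb

A fourth above A lands on the letter D.
A perfect fourth spans 5 semitones, so Abb moves to pitch class 0. On the letter D that is Dbb.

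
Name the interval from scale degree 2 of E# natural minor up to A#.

Scale degree 2 of E# natural minor is F##.
F## up to A#: letters F→A make it a third; 3 semitones makes it minor.

minor third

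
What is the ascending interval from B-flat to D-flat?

minor third

Counting letters B–C–D gives a third.
Bb→Db = 3 semitones, 1 narrower than the major third (4), so minor.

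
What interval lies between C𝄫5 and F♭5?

The letter names run C→F, a span of 3 letter steps, so the interval is some kind of fourth.
Cbb to Fb is 6 semitones. A perfect fourth is 5, so 6 makes it augmented.

augmented fourth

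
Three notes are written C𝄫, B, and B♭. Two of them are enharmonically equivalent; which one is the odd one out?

In 12-tone equal temperament, enharmonic equivalents share a pitch class. Cbb is pitch class 10; B is pitch class 11; Bb is pitch class 10.
Cbb and Bb share pitch class 10, while B is pitch class 11.

B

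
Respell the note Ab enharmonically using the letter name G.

G#

Ab is pitch class 8. The letter G alone is pitch class 7.
To reach pitch class 8 from G requires an offset of +1 semitone, i.e. sharp: G#.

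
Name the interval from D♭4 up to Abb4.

diminished fifth

Counting letters D–E–F–G–A gives a fifth.
Db→Abb = 6 semitones, 1 narrower than the perfect fifth (7), so diminished.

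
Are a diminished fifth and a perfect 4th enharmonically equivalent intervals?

No

A diminished fifth spans 6 semitones; a perfect fourth spans 5.
The spans differ, so they are not enharmonic equivalents.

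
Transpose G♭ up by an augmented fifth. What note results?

D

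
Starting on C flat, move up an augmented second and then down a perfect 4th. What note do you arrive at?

An augmented second up from Cb is D (letter D, 3 semitones up).
A perfect fourth down from D is A (letter A, 5 semitones down).

A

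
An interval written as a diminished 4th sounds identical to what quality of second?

doubly augmented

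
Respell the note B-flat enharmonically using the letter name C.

Bb is pitch class 10. The letter C alone is pitch class 0.
To reach pitch class 10 from C requires an offset of -2 semitones, i.e. double flat: Cbb.

Cbb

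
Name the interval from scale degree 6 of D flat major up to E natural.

augmented fourth

Scale degree 6 of Db major is Bb.
Bb up to E: letters B→E make it a fourth; 6 semitones makes it augmented.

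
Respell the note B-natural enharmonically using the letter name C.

Cb

Plain C sits 1 semitone above B, so on the letter C the same pitch needs a flat: Cb.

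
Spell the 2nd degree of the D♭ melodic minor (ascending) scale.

Degree 2 takes the letter 1 step above D, which is E.
In melodic minor (ascending), degree 2 sits 2 semitones above the tonic. Db + 2 semitones is pitch class 3, spelled on E as Eb.

Eb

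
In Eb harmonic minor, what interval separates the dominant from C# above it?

The dominant of Eb harmonic minor is Bb.
Bb up to C#: letters B→C make it a second; 3 semitones makes it augmented.

augmented second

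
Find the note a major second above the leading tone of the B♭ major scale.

B

The leading tone of Bb major is A.
A major second (2 semitones) above A lands on the letter B, giving B.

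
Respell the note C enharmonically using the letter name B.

C is pitch class 0. The letter B alone is pitch class 11.
To reach pitch class 0 from B requires an offset of +1 semitone, i.e. sharp: B#.

B#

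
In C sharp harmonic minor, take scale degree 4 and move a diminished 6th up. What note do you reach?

Scale degree 4 of C# harmonic minor is F#.
A diminished sixth (7 semitones) above F# lands on the letter D, giving Db.

Db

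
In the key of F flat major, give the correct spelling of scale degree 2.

The Fb major scale runs Fb Gb Ab Bbb Cb Db Eb.
Degree 2 is Gb.

Gb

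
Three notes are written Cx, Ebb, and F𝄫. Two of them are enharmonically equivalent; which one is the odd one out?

Fbb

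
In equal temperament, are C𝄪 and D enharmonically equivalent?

Yes

C## is pitch class 2; D is pitch class 2.
All spellings map to pitch class 2, so they are enharmonically equivalent.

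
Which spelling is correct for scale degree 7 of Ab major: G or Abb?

Each scale degree takes a distinct letter name. Degree 7 of a scale on A must use the letter G.
G and Abb are enharmonically the same pitch, but only G uses the letter G, so it is the correct spelling here.

G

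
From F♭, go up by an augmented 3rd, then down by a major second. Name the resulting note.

An augmented third up from Fb is A (letter A, 5 semitones up).
A major second down from A is G (letter G, 2 semitones down).

G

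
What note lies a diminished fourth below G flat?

G down a perfect fourth is D, so the target letter is D.
From Gb, a diminished fourth is 4 semitones down: D.

D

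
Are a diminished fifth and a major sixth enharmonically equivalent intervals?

A diminished fifth spans 6 semitones; a major sixth spans 9.
The spans differ, so they are not enharmonic equivalents.

No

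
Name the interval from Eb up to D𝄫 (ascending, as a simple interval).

The letter names run E→D, a span of 6 letter steps, so the interval is some kind of seventh.
Eb to Dbb is 9 semitones. A major seventh is 11, so 9 makes it diminished.

diminished seventh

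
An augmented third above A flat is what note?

A third above A lands on the letter C.
An augmented third spans 5 semitones, so Ab moves to pitch class 1. On the letter C that is C#.

C#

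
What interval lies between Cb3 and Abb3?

Counting letters C–D–E–F–G–A gives a sixth.
Cb→Abb = 8 semitones, 1 narrower than the major sixth (9), so minor.

minor sixth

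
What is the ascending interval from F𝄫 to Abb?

major third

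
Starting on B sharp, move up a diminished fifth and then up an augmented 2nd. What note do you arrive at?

G##

A diminished fifth up from B# is F# (letter F, 6 semitones up).
An augmented second up from F# is G## (letter G, 3 semitones up).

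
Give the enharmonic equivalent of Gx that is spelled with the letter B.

Bbb

Plain B sits 2 semitones above G##, so on the letter B the same pitch needs a double flat: Bbb.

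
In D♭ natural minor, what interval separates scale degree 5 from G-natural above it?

major seventh

Scale degree 5 of Db natural minor is Ab.
Ab up to G: letters A→G make it a seventh; 11 semitones makes it major.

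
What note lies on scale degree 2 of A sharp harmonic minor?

The A# harmonic minor scale runs A# B# C# D# E# F# G##.
Degree 2 is B#.

B#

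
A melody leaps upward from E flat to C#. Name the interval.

Counting letters E–F–G–A–B–C gives a sixth.
Eb→C# = 10 semitones, 1 wider than the major sixth (9), so augmented.

augmented sixth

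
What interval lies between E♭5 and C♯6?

augmented sixth

Counting letters E–F–G–A–B–C gives a sixth.
Eb→C# = 10 semitones, 1 wider than the major sixth (9), so augmented.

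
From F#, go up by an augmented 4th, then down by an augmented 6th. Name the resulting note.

An augmented fourth up from F# is B# (letter B, 6 semitones up).
An augmented sixth down from B# is D (letter D, 10 semitones down).

D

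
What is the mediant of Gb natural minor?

Bbb

Degree 3 takes the letter 2 steps above G, which is B.
In natural minor, degree 3 sits 3 semitones above the tonic. Gb + 3 semitones is pitch class 9, spelled on B as Bbb.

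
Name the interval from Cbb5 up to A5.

Counting letters C–D–E–F–G–A gives a sixth.
Cbb→A = 11 semitones, 2 wider than the major sixth (9), so doubly augmented.

doubly augmented sixth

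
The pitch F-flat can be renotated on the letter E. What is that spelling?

Plain E sits at the same pitch as Fb, so on the letter E the same pitch needs a natural: E.

E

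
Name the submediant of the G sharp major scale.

The G# major scale runs G# A# B# C# D# E# F##.
Degree 6 is E#.

E#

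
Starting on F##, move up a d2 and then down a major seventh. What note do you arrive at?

A diminished second up from F## is G (letter G, 0 semitones up).
A major seventh down from G is Ab (letter A, 11 semitones down).

Ab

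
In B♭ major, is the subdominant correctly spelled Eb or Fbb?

Eb

Each scale degree takes a distinct letter name. Degree 4 of a scale on B must use the letter E.
Eb and Fbb are enharmonically the same pitch, but only Eb uses the letter E, so it is the correct spelling here.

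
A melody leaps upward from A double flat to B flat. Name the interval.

The letter names run A→B, a span of 1 letter step, so the interval is some kind of second.
Abb to Bb is 3 semitones. A major second is 2, so 3 makes it augmented.

augmented second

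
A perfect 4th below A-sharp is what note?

A fourth below A lands on the letter E.
A perfect fourth spans 5 semitones, so A# moves to pitch class 5. On the letter E that is E#.

E#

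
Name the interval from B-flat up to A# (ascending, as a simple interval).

Counting letters B–C–D–E–F–G–A gives a seventh.
Bb→A# = 12 semitones, 1 wider than the major seventh (11), so augmented.

augmented seventh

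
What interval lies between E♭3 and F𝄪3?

doubly augmented second

Counting letters E–F gives a second.
Eb→F## = 4 semitones, 2 wider than the major second (2), so doubly augmented.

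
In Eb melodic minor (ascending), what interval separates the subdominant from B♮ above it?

The subdominant of Eb melodic minor (ascending) is Ab.
Ab up to B: letters A→B make it a second; 3 semitones makes it augmented.

augmented second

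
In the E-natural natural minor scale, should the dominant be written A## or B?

Each scale degree takes a distinct letter name. Degree 5 of a scale on E must use the letter B.
B and A## are enharmonically the same pitch, but only B uses the letter B, so it is the correct spelling here.

B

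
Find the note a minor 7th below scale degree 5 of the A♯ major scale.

F##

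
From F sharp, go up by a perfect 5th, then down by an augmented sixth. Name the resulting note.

Eb

A perfect fifth up from F# is C# (letter C, 7 semitones up).
An augmented sixth down from C# is Eb (letter E, 10 semitones down).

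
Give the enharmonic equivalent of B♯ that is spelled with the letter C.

B# is pitch class 0. The letter C alone is pitch class 0.
Pitch class 0 on C needs no accidental: C.

C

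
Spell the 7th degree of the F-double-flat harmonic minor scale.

Degree 7 takes the letter 6 steps above F, which is E.
In harmonic minor, degree 7 sits 11 semitones above the tonic. Fbb + 11 semitones is pitch class 2, spelled on E as Ebb.

Ebb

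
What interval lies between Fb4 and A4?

augmented third

The letter names run F→A, a span of 2 letter steps, so the interval is some kind of third.
Fb to A is 5 semitones. A major third is 4, so 5 makes it augmented.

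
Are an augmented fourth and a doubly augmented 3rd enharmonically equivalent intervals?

An augmented fourth spans 6 semitones; a doubly augmented third spans 6.
They are enharmonically equivalent.

Yes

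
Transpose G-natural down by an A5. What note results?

A fifth below G lands on the letter C.
An augmented fifth spans 8 semitones, so G moves to pitch class 11. On the letter C that is Cb.

Cb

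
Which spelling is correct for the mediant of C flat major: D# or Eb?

Eb

Each scale degree takes a distinct letter name. Degree 3 of a scale on C must use the letter E.
Eb and D# are enharmonically the same pitch, but only Eb uses the letter E, so it is the correct spelling here.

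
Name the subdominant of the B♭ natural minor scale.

Degree 4 takes the letter 3 steps above B, which is E.
In natural minor, degree 4 sits 5 semitones above the tonic. Bb + 5 semitones is pitch class 3, spelled on E as Eb.

Eb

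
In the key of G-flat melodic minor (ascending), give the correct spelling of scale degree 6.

Eb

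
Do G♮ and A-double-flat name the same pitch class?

Yes

G = pitch class 7 and Abb = pitch class 7 — the same pitch class, so they are enharmonic equivalents.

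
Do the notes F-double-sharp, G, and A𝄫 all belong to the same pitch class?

Yes

F## is pitch class 7; G is pitch class 7; Abb is pitch class 7.
All spellings map to pitch class 7, so they are enharmonically equivalent.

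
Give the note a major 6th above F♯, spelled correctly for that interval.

A sixth above F lands on the letter D.
A major sixth spans 9 semitones, so F# moves to pitch class 3. On the letter D that is D#.

D#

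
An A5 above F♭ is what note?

C

A fifth above F lands on the letter C.
An augmented fifth spans 8 semitones, so Fb moves to pitch class 0. On the letter C that is C.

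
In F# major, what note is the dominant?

C#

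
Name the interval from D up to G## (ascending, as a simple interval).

doubly augmented fourth

Counting letters D–E–F–G gives a fourth.
D→G## = 7 semitones, 2 wider than the perfect fourth (5), so doubly augmented.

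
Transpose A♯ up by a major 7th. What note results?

A up a major seventh is G#, so the target letter is G.
From A#, a major seventh is 11 semitones up: G##.

G##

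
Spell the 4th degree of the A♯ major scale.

D#

Degree 4 takes the letter 3 steps above A, which is D.
In major, degree 4 sits 5 semitones above the tonic. A# + 5 semitones is pitch class 3, spelled on D as D#.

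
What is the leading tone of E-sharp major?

D##

The E# major scale runs E# F## G## A# B# C## D##.
Degree 7 is D##.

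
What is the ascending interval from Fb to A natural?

augmented third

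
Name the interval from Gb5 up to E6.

augmented sixth

Counting letters G–A–B–C–D–E gives a sixth.
Gb→E = 10 semitones, 1 wider than the major sixth (9), so augmented.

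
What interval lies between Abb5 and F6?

Counting letters A–B–C–D–E–F gives a sixth.
Abb→F = 10 semitones, 1 wider than the major sixth (9), so augmented.

augmented sixth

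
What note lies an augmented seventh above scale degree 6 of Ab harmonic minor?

E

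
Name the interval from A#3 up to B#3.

The letter names run A→B, a span of 1 letter step, so the interval is some kind of second.
A# to B# is 2 semitones. A major second is 2, so 2 makes it major.

major second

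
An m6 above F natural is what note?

A sixth above F lands on the letter D.
A minor sixth spans 8 semitones, so F moves to pitch class 1. On the letter D that is Db.

Db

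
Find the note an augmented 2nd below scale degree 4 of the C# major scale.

Scale degree 4 of C# major is F#.
An augmented second (3 semitones) below F# lands on the letter E, giving Eb.

Eb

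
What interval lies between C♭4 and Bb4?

major seventh

Counting letters C–D–E–F–G–A–B gives a seventh.
Cb→Bb = 11 semitones, exactly the major seventh.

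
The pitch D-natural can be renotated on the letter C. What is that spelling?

C##

D is pitch class 2. The letter C alone is pitch class 0.
To reach pitch class 2 from C requires an offset of +2 semitones, i.e. double sharp: C##.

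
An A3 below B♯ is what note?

G

A third below B lands on the letter G.
An augmented third spans 5 semitones, so B# moves to pitch class 7. On the letter G that is G.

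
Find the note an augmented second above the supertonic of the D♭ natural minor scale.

F#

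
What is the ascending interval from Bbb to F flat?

perfect fifth

The letter names run B→F, a span of 4 letter steps, so the interval is some kind of fifth.
Bbb to Fb is 7 semitones. A perfect fifth is 7, so 7 makes it perfect.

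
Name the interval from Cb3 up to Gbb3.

Counting letters C–D–E–F–G gives a fifth.
Cb→Gbb = 6 semitones, 1 narrower than the perfect fifth (7), so diminished.

diminished fifth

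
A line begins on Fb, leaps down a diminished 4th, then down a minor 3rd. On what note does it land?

A diminished fourth down from Fb is C (letter C, 4 semitones down).
A minor third down from C is A (letter A, 3 semitones down).

A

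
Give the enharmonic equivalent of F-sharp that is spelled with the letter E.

Plain E sits 2 semitones below F#, so on the letter E the same pitch needs a double sharp: E##.

E##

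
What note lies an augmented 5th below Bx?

A fifth below B lands on the letter E.
An augmented fifth spans 8 semitones, so B## moves to pitch class 5. On the letter E that is E#.

E#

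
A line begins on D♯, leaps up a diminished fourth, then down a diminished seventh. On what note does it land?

A diminished fourth up from D# is G (letter G, 4 semitones up).
A diminished seventh down from G is A# (letter A, 9 semitones down).

A#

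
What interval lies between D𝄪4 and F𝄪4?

Counting letters D–E–F gives a third.
D##→F## = 3 semitones, 1 narrower than the major third (4), so minor.

minor third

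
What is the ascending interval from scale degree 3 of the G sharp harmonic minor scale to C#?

Scale degree 3 of G# harmonic minor is B.
B up to C#: letters B→C make it a second; 2 semitones makes it major.

major second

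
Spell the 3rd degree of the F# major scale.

A#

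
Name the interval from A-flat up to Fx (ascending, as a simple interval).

doubly augmented sixth

Counting letters A–B–C–D–E–F gives a sixth.
Ab→F## = 11 semitones, 2 wider than the major sixth (9), so doubly augmented.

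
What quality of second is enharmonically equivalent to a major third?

doubly augmented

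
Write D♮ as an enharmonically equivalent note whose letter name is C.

C##

Plain C sits 2 semitones below D, so on the letter C the same pitch needs a double sharp: C##.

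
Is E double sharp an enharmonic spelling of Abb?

E## is pitch class 6; Abb is pitch class 7.
The pitch classes differ (6 vs. 7), so they are not enharmonic equivalents.

No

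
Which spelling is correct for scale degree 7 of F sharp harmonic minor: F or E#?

Each scale degree takes a distinct letter name. Degree 7 of a scale on F must use the letter E.
E# and F are enharmonically the same pitch, but only E# uses the letter E, so it is the correct spelling here.

E#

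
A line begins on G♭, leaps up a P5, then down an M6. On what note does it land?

Fb

A perfect fifth up from Gb is Db (letter D, 7 semitones up).
A major sixth down from Db is Fb (letter F, 9 semitones down).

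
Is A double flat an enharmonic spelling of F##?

Yes

Abb is pitch class 7; F## is pitch class 7.
All spellings map to pitch class 7, so they are enharmonically equivalent.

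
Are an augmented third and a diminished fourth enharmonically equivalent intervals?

An augmented third spans 5 semitones; a diminished fourth spans 4.
The spans differ, so they are not enharmonic equivalents.

No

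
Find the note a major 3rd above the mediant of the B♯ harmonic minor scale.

F##

The mediant of B# harmonic minor is D#.
A major third (4 semitones) above D# lands on the letter F, giving F##.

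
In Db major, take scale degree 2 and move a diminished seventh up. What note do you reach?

Dbb

Scale degree 2 of Db major is Eb.
A diminished seventh (9 semitones) above Eb lands on the letter D, giving Dbb.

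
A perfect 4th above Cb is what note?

Fb

A fourth above C lands on the letter F.
A perfect fourth spans 5 semitones, so Cb moves to pitch class 4. On the letter F that is Fb.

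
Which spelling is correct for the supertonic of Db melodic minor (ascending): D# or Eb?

Eb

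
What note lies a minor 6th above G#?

E

A sixth above G lands on the letter E.
A minor sixth spans 8 semitones, so G# moves to pitch class 4. On the letter E that is E.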